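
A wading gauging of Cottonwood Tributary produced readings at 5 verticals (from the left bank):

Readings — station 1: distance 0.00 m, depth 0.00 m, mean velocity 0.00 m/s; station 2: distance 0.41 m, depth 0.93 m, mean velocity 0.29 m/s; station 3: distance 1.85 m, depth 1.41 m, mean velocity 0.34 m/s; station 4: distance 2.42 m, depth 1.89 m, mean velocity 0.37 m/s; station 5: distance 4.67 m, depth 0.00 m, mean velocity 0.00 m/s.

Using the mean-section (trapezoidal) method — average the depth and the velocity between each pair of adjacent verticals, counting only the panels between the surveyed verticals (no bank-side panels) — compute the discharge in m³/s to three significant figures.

1.29 m³/s

Panel 1-2: Δb = 0.41 m, d̄ = (0.00+0.93)/2 = 0.465, v̄ = (0.00+0.29)/2 = 0.145 → q = 0.41×0.465×0.145 = 0.02764 m³/s
Panel 2-3: Δb = 1.44 m, d̄ = (0.93+1.41)/2 = 1.17, v̄ = (0.29+0.34)/2 = 0.315 → q = 1.44×1.17×0.315 = 0.5307 m³/s
Panel 3-4: Δb = 0.57 m, d̄ = (1.41+1.89)/2 = 1.65, v̄ = (0.34+0.37)/2 = 0.355 → q = 0.57×1.65×0.355 = 0.3339 m³/s
Panel 4-5: Δb = 2.25 m, d̄ = (1.89+0.00)/2 = 0.945, v̄ = (0.37+0.00)/2 = 0.185 → q = 2.25×0.945×0.185 = 0.3934 m³/s
Q = Σ q = 1.286 m³/s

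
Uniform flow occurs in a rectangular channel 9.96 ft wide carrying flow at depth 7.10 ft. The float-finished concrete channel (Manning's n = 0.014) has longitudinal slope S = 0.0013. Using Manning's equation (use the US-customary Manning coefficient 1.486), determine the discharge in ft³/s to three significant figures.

A = b·y = 9.96 × 7.10 = 70.72 ft²
P = b + 2y = 9.96 + 2×7.10 = 24.16 ft
R = A/P = 70.72/24.16 = 2.927 ft
Q = (1.486/n)·A·R^(2/3)·S^(1/2) = (1.486/0.014) × 70.72 × 2.927^(2/3) × 0.0013^(1/2) = 553.8 ft³/s

554 ft³/s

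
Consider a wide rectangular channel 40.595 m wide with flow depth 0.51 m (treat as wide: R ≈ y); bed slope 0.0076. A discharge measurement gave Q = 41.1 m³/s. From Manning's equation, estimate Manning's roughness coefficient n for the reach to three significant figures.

0.0280

A = b·y = 40.595 × 0.51 = 20.70 m²
Wide channel: R ≈ y = 0.51 m
n = (1/Q)·A·R^(2/3)·S^(1/2) = (1/41.1) × 20.70 × 0.6383 × 0.08718 = 0.02803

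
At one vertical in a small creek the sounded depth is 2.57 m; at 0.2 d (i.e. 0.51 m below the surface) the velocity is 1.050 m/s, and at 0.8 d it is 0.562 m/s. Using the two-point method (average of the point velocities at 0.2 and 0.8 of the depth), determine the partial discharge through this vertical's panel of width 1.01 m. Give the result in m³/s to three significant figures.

v̄ = (1.050 + 0.562) / 2 = 0.8060 m/s
q = v̄ × d × w = 0.8060 × 2.57 × 1.01 = 2.092 m³/s

2.09 m³/s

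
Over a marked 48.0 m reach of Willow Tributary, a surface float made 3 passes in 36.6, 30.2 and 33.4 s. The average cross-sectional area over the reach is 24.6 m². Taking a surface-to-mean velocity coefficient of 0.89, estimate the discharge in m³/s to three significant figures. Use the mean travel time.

31.5 m³/s

t̄ = (36.6 + 30.2 + 33.4) / 3 = 33.4 s
v_surface = L / t̄ = 48.0 / 33.4 = 1.437 m/s
v_mean = 0.89 × 1.437 = 1.279 m/s
Q = A × v_mean = 24.6 × 1.279 = 31.46 m³/s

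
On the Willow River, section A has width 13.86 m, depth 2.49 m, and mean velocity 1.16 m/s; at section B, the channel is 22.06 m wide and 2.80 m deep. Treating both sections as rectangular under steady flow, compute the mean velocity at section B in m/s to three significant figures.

Q = A₁V₁ = (13.86×2.49) × 1.16 = 40.03 m³/s
A₂ = 22.06 × 2.80 = 61.77 m²
V₂ = Q/A₂ = 40.03/61.77 = 0.6481 m/s

0.648 m/s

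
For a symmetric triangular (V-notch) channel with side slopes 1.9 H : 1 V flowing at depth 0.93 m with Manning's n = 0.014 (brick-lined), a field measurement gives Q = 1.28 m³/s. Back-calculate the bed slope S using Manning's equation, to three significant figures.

A = z·y² = 1.9×0.93² = 1.643 m²
P = 2y√(1+z²) = 2×0.93×√(1+1.9²) = 3.994 m
R = A/P = 1.643/3.994 = 0.4115 m
S = (Q·n / (1·A·R^(2/3)))² = (1.28×0.014 / (1×1.643×0.5532))² = 0.0003885

0.000389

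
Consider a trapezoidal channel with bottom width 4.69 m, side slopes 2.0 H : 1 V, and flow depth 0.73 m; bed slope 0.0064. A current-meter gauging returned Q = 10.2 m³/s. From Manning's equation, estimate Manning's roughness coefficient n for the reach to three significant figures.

0.0240

A = (b + z·y)·y = (4.69 + 2.0×0.73)×0.73 = 4.490 m²
P = b + 2y√(1+z²) = 4.69 + 2×0.73×√(1+2.0²) = 7.955 m
R = A/P = 4.490/7.955 = 0.5644 m
n = (1/Q)·A·R^(2/3)·S^(1/2) = (1/10.2) × 4.490 × 0.6829 × 0.08000 = 0.02405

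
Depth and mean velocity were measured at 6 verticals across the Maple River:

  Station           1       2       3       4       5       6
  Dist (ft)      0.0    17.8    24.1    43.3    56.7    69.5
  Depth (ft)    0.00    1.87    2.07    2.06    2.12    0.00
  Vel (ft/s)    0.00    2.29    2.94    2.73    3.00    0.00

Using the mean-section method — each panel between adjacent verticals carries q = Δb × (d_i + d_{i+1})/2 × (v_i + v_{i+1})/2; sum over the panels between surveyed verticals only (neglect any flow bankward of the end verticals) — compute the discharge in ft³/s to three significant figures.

265 ft³/s

Panel 1-2: Δb = 17.8 ft, d̄ = (0.00+1.87)/2 = 0.935, v̄ = (0.00+2.29)/2 = 1.145 → q = 17.8×0.935×1.145 = 19.06 ft³/s
Panel 2-3: Δb = 6.3 ft, d̄ = (1.87+2.07)/2 = 1.97, v̄ = (2.29+2.94)/2 = 2.615 → q = 6.3×1.97×2.615 = 32.45 ft³/s
Panel 3-4: Δb = 19.2 ft, d̄ = (2.07+2.06)/2 = 2.065, v̄ = (2.94+2.73)/2 = 2.835 → q = 19.2×2.065×2.835 = 112.4 ft³/s
Panel 4-5: Δb = 13.4 ft, d̄ = (2.06+2.12)/2 = 2.09, v̄ = (2.73+3.00)/2 = 2.865 → q = 13.4×2.09×2.865 = 80.24 ft³/s
Panel 5-6: Δb = 12.8 ft, d̄ = (2.12+0.00)/2 = 1.06, v̄ = (3.00+0.00)/2 = 1.5 → q = 12.8×1.06×1.5 = 20.35 ft³/s
Q = Σ q = 264.5 ft³/s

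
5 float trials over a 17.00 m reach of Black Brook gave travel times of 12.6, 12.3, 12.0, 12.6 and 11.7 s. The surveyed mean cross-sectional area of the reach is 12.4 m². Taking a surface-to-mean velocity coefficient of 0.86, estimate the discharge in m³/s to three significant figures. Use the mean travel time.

14.8 m³/s

t̄ = (12.6 + 12.3 + 12.0 + 12.6 + 11.7) / 5 = 12.24 s
v_surface = L / t̄ = 17.00 / 12.24 = 1.389 m/s
v_mean = 0.86 × 1.389 = 1.194 m/s
Q = A × v_mean = 12.4 × 1.194 = 14.81 m³/s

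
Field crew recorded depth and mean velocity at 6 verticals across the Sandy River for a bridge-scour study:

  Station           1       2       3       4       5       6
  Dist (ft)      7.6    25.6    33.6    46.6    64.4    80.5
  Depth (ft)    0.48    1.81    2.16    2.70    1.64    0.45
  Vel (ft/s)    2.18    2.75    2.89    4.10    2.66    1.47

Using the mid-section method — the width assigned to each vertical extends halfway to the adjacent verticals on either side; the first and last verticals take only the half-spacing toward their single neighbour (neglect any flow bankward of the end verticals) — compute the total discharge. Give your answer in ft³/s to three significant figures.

389 ft³/s

w_1 = (25.6 − 7.6)/2 = 9 ft; q_1 = 2.18 × 0.48 × 9 = 9.418 ft³/s
w_2 = (33.6 − 7.6)/2 = 13 ft; q_2 = 2.75 × 1.81 × 13 = 64.71 ft³/s
w_3 = (46.6 − 25.6)/2 = 10.5 ft; q_3 = 2.89 × 2.16 × 10.5 = 65.55 ft³/s
w_4 = (64.4 − 33.6)/2 = 15.4 ft; q_4 = 4.10 × 2.70 × 15.4 = 170.5 ft³/s
w_5 = (80.5 − 46.6)/2 = 16.95 ft; q_5 = 2.66 × 1.64 × 16.95 = 73.94 ft³/s
w_6 = (80.5 − 64.4)/2 = 8.05 ft; q_6 = 1.47 × 0.45 × 8.05 = 5.325 ft³/s
Q = Σ qᵢ = 389.4 ft³/s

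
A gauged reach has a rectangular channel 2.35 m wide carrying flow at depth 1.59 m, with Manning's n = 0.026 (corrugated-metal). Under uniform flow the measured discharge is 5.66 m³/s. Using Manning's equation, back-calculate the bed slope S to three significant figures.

A = b·y = 2.35 × 1.59 = 3.737 m²
P = b + 2y = 2.35 + 2×1.59 = 5.530 m
R = A/P = 3.737/5.530 = 0.6757 m
S = (Q·n / (1·A·R^(2/3)))² = (5.66×0.026 / (1×3.737×0.7700))² = 0.002616

0.00262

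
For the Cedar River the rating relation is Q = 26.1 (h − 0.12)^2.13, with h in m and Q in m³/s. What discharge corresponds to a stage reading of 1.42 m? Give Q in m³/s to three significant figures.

45.6 m³/s

Q = 26.1 × (1.42 − 0.12)^2.13 = 26.1 × 1.3^2.13 = 45.64 m³/s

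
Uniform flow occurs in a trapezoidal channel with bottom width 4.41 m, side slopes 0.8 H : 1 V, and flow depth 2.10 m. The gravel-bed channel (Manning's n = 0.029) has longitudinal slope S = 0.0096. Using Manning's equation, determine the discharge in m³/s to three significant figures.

A = (b + z·y)·y = (4.41 + 0.8×2.10)×2.10 = 12.79 m²
P = b + 2y√(1+z²) = 4.41 + 2×2.10×√(1+0.8²) = 9.789 m
R = A/P = 12.79/9.789 = 1.307 m
Q = (1/n)·A·R^(2/3)·S^(1/2) = (1/0.029) × 12.79 × 1.307^(2/3) × 0.0096^(1/2) = 51.64 m³/s

51.6 m³/s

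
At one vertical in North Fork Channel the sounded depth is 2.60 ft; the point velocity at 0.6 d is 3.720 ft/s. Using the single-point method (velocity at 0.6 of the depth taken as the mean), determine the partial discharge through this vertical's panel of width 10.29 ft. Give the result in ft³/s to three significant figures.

v̄ = v₀.₆ = 3.720 ft/s
q = v̄ × d × w = 3.720 × 2.60 × 10.29 = 99.52 ft³/s

99.5 ft³/s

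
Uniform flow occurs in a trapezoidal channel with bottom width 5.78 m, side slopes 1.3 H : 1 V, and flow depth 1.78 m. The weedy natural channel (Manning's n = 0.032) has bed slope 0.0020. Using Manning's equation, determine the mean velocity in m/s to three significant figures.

1.61 m/s

A = (b + z·y)·y = (5.78 + 1.3×1.78)×1.78 = 14.41 m²
P = b + 2y√(1+z²) = 5.78 + 2×1.78×√(1+1.3²) = 11.62 m
R = A/P = 14.41/11.62 = 1.240 m
Q = (1/n)·A·R^(2/3)·S^(1/2) = (1/0.032) × 14.41 × 1.240^(2/3) × 0.0020^(1/2) = 23.24 m³/s
V = Q/A = 23.24/14.41 = 1.613 m/s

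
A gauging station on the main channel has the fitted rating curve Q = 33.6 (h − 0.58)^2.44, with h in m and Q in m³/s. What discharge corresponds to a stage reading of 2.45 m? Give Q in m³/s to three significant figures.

Q = 33.6 × (2.45 − 0.58)^2.44 = 33.6 × 1.87^2.44 = 154.8 m³/s

155 m³/s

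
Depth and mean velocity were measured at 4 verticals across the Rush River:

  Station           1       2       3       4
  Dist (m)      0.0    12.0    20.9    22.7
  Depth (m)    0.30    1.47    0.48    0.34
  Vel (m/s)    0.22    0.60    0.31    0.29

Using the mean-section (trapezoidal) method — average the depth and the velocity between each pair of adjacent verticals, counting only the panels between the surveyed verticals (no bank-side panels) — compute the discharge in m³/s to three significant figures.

Panel 1-2: Δb = 12 m, d̄ = (0.30+1.47)/2 = 0.885, v̄ = (0.22+0.60)/2 = 0.41 → q = 12×0.885×0.41 = 4.354 m³/s
Panel 2-3: Δb = 8.9 m, d̄ = (1.47+0.48)/2 = 0.975, v̄ = (0.60+0.31)/2 = 0.455 → q = 8.9×0.975×0.455 = 3.948 m³/s
Panel 3-4: Δb = 1.8 m, d̄ = (0.48+0.34)/2 = 0.41, v̄ = (0.31+0.29)/2 = 0.3 → q = 1.8×0.41×0.3 = 0.2214 m³/s
Q = Σ q = 8.524 m³/s

8.52 m³/s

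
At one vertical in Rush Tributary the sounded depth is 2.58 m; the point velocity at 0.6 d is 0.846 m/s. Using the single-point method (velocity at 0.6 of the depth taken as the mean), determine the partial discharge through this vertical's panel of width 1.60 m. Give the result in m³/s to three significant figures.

3.49 m³/s

v̄ = v₀.₆ = 0.846 m/s
q = v̄ × d × w = 0.8460 × 2.58 × 1.60 = 3.492 m³/s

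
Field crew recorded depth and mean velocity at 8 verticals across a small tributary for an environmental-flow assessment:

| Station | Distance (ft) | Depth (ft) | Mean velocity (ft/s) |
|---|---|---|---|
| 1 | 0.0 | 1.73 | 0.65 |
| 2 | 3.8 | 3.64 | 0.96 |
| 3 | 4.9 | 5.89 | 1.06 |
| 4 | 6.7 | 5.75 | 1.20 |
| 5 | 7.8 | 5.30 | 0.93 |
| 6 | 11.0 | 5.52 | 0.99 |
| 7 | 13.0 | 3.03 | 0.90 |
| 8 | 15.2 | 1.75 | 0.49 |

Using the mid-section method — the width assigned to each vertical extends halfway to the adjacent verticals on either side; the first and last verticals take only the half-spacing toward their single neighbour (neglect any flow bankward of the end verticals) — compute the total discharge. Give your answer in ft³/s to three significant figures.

w_1 = (3.8 − 0.0)/2 = 1.9 ft; q_1 = 0.65 × 1.73 × 1.9 = 2.137 ft³/s
w_2 = (4.9 − 0.0)/2 = 2.45 ft; q_2 = 0.96 × 3.64 × 2.45 = 8.561 ft³/s
w_3 = (6.7 − 3.8)/2 = 1.45 ft; q_3 = 1.06 × 5.89 × 1.45 = 9.053 ft³/s
w_4 = (7.8 − 4.9)/2 = 1.45 ft; q_4 = 1.20 × 5.75 × 1.45 = 10.01 ft³/s
w_5 = (11.0 − 6.7)/2 = 2.15 ft; q_5 = 0.93 × 5.30 × 2.15 = 10.60 ft³/s
w_6 = (13.0 − 7.8)/2 = 2.6 ft; q_6 = 0.99 × 5.52 × 2.6 = 14.21 ft³/s
w_7 = (15.2 − 11.0)/2 = 2.1 ft; q_7 = 0.90 × 3.03 × 2.1 = 5.727 ft³/s
w_8 = (15.2 − 13.0)/2 = 1.1 ft; q_8 = 0.49 × 1.75 × 1.1 = 0.9433 ft³/s
Q = Σ qᵢ = 61.23 ft³/s

61.2 ft³/s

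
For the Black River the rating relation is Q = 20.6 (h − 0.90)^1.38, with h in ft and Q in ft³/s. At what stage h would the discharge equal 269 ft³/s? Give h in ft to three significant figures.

h − h₀ = (Q/C)^(1/b) = (269/20.6)^(1/1.38) = 6.436 ft
h = 0.90 + 6.436 = 7.336 ft

7.34 ft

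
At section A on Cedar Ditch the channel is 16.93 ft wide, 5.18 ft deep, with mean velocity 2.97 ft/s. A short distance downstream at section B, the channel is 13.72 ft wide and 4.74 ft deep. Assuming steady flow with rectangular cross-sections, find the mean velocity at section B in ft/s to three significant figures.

4.01 ft/s

Q = A₁V₁ = (16.93×5.18) × 2.97 = 260.5 ft³/s
A₂ = 13.72 × 4.74 = 65.03 ft²
V₂ = Q/A₂ = 260.5/65.03 = 4.005 ft/s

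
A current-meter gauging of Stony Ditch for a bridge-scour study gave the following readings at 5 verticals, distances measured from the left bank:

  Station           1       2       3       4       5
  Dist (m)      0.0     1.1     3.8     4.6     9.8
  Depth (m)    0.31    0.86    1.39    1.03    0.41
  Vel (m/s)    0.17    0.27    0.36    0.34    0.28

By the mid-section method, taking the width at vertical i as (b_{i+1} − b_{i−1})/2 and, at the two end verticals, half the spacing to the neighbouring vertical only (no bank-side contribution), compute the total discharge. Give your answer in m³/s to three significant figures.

2.69 m³/s

w_1 = (1.1 − 0.0)/2 = 0.55 m; q_1 = 0.17 × 0.31 × 0.55 = 0.02899 m³/s
w_2 = (3.8 − 0.0)/2 = 1.9 m; q_2 = 0.27 × 0.86 × 1.9 = 0.4412 m³/s
w_3 = (4.6 − 1.1)/2 = 1.75 m; q_3 = 0.36 × 1.39 × 1.75 = 0.8757 m³/s
w_4 = (9.8 − 3.8)/2 = 3 m; q_4 = 0.34 × 1.03 × 3 = 1.051 m³/s
w_5 = (9.8 − 4.6)/2 = 2.6 m; q_5 = 0.28 × 0.41 × 2.6 = 0.2985 m³/s
Q = Σ qᵢ = 2.695 m³/s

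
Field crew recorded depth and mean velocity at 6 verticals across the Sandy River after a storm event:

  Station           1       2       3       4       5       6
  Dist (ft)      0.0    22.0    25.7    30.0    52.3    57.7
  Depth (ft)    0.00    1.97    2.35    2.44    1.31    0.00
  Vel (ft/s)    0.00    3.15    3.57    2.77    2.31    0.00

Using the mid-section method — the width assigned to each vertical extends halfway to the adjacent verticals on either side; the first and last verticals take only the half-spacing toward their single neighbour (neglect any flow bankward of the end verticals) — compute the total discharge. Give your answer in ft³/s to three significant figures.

245 ft³/s

w_2 = (25.7 − 0.0)/2 = 12.85 ft; q_2 = 3.15 × 1.97 × 12.85 = 79.74 ft³/s
w_3 = (30.0 − 22.0)/2 = 4 ft; q_3 = 3.57 × 2.35 × 4 = 33.56 ft³/s
w_4 = (52.3 − 25.7)/2 = 13.3 ft; q_4 = 2.77 × 2.44 × 13.3 = 89.89 ft³/s
w_5 = (57.7 − 30.0)/2 = 13.85 ft; q_5 = 2.31 × 1.31 × 13.85 = 41.91 ft³/s
Stations 1, 6 contribute zero (depth or velocity is 0).
Q = Σ qᵢ = 245.1 ft³/s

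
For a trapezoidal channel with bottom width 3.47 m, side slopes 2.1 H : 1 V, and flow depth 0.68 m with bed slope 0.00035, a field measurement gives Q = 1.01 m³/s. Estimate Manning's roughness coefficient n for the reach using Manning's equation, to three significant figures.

0.0390

A = (b + z·y)·y = (3.47 + 2.1×0.68)×0.68 = 3.331 m²
P = b + 2y√(1+z²) = 3.47 + 2×0.68×√(1+2.1²) = 6.633 m
R = A/P = 3.331/6.633 = 0.5021 m
n = (1/Q)·A·R^(2/3)·S^(1/2) = (1/1.01) × 3.331 × 0.6317 × 0.01871 = 0.03897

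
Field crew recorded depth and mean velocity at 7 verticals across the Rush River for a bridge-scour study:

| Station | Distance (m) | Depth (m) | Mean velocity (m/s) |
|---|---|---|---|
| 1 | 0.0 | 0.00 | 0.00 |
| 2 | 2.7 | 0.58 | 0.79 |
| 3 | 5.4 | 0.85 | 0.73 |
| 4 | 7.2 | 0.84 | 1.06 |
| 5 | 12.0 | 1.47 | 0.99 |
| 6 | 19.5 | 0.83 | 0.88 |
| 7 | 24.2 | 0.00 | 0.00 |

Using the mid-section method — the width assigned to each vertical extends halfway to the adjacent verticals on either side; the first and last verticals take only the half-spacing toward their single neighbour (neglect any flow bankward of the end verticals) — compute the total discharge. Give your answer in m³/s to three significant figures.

19.0 m³/s

w_2 = (5.4 − 0.0)/2 = 2.7 m; q_2 = 0.79 × 0.58 × 2.7 = 1.237 m³/s
w_3 = (7.2 − 2.7)/2 = 2.25 m; q_3 = 0.73 × 0.85 × 2.25 = 1.396 m³/s
w_4 = (12.0 − 5.4)/2 = 3.3 m; q_4 = 1.06 × 0.84 × 3.3 = 2.938 m³/s
w_5 = (19.5 − 7.2)/2 = 6.15 m; q_5 = 0.99 × 1.47 × 6.15 = 8.950 m³/s
w_6 = (24.2 − 12.0)/2 = 6.1 m; q_6 = 0.88 × 0.83 × 6.1 = 4.455 m³/s
Stations 1, 7 contribute zero (depth or velocity is 0).
Q = Σ qᵢ = 18.98 m³/s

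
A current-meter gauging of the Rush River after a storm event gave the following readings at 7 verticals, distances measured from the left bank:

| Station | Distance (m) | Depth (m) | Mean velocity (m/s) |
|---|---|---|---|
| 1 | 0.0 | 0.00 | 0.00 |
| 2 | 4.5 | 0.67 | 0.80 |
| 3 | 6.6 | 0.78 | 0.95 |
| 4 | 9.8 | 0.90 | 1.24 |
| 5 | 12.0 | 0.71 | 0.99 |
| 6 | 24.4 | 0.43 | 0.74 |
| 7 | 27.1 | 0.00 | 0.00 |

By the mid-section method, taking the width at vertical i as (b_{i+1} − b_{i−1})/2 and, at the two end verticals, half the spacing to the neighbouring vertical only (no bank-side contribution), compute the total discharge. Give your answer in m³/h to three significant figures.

51400 m³/h

w_2 = (6.6 − 0.0)/2 = 3.3 m; q_2 = 0.80 × 0.67 × 3.3 = 1.769 m³/s
w_3 = (9.8 − 4.5)/2 = 2.65 m; q_3 = 0.95 × 0.78 × 2.65 = 1.964 m³/s
w_4 = (12.0 − 6.6)/2 = 2.7 m; q_4 = 1.24 × 0.90 × 2.7 = 3.013 m³/s
w_5 = (24.4 − 9.8)/2 = 7.3 m; q_5 = 0.99 × 0.71 × 7.3 = 5.131 m³/s
w_6 = (27.1 − 12.0)/2 = 7.55 m; q_6 = 0.74 × 0.43 × 7.55 = 2.402 m³/s
Stations 1, 7 contribute zero (depth or velocity is 0).
Q = Σ qᵢ = 14.28 m³/s
= 14.28 × 3600 = 51410 m³/h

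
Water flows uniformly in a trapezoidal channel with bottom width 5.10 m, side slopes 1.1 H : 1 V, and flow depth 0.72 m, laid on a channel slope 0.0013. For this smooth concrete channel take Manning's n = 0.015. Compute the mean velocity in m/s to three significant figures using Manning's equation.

A = (b + z·y)·y = (5.10 + 1.1×0.72)×0.72 = 4.242 m²
P = b + 2y√(1+z²) = 5.10 + 2×0.72×√(1+1.1²) = 7.241 m
R = A/P = 4.242/7.241 = 0.5859 m
Q = (1/n)·A·R^(2/3)·S^(1/2) = (1/0.015) × 4.242 × 0.5859^(2/3) × 0.0013^(1/2) = 7.140 m³/s
V = Q/A = 7.140/4.242 = 1.683 m/s

1.68 m/s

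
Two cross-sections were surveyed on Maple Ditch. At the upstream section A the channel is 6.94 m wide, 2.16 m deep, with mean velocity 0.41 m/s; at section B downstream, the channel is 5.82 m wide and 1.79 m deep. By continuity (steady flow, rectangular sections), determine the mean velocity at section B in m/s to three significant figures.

Q = A₁V₁ = (6.94×2.16) × 0.41 = 6.146 m³/s
A₂ = 5.82 × 1.79 = 10.42 m²
V₂ = Q/A₂ = 6.146/10.42 = 0.5900 m/s

0.590 m/s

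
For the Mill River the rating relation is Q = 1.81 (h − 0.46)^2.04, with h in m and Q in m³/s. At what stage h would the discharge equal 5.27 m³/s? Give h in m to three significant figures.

h − h₀ = (Q/C)^(1/b) = (5.27/1.81)^(1/2.04) = 1.689 m
h = 0.46 + 1.689 = 2.149 m

2.15 m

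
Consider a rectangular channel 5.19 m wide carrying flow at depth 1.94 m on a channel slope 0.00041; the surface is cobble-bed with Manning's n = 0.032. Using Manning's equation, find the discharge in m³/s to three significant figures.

A = b·y = 5.19 × 1.94 = 10.07 m²
P = b + 2y = 5.19 + 2×1.94 = 9.070 m
R = A/P = 10.07/9.070 = 1.110 m
Q = (1/n)·A·R^(2/3)·S^(1/2) = (1/0.032) × 10.07 × 1.110^(2/3) × 0.00041^(1/2) = 6.830 m³/s

6.83 m³/s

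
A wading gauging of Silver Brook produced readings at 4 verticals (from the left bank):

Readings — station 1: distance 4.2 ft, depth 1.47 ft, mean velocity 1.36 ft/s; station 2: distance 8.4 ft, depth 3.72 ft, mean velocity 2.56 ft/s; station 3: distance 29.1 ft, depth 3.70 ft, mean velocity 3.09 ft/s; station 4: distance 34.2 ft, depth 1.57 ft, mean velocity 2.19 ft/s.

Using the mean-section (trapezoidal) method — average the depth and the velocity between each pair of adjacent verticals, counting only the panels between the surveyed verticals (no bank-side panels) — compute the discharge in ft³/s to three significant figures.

Panel 1-2: Δb = 4.2 ft, d̄ = (1.47+3.72)/2 = 2.595, v̄ = (1.36+2.56)/2 = 1.96 → q = 4.2×2.595×1.96 = 21.36 ft³/s
Panel 2-3: Δb = 20.7 ft, d̄ = (3.72+3.70)/2 = 3.71, v̄ = (2.56+3.09)/2 = 2.825 → q = 20.7×3.71×2.825 = 217.0 ft³/s
Panel 3-4: Δb = 5.1 ft, d̄ = (3.70+1.57)/2 = 2.635, v̄ = (3.09+2.19)/2 = 2.64 → q = 5.1×2.635×2.64 = 35.48 ft³/s
Q = Σ q = 273.8 ft³/s

274 ft³/s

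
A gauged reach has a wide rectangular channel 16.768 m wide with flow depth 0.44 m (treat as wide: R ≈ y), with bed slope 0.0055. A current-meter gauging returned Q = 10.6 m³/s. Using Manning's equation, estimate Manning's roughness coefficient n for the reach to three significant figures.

0.0299

A = b·y = 16.768 × 0.44 = 7.378 m²
Wide channel: R ≈ y = 0.44 m
n = (1/Q)·A·R^(2/3)·S^(1/2) = (1/10.6) × 7.378 × 0.5785 × 0.07416 = 0.02986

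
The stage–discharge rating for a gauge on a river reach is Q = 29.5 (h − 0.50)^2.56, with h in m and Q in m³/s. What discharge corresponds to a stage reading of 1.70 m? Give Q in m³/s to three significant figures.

47.0 m³/s

Q = 29.5 × (1.70 − 0.50)^2.56 = 29.5 × 1.2^2.56 = 47.05 m³/s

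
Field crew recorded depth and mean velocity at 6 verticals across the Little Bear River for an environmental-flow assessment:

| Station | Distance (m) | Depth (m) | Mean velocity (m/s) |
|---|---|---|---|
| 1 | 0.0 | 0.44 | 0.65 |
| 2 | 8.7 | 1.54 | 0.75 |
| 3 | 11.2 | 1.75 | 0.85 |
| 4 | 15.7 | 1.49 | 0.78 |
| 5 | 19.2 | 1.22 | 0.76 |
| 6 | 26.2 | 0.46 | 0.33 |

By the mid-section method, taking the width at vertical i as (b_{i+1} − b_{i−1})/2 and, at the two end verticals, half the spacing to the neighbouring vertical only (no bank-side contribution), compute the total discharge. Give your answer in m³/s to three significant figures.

23.0 m³/s

w_1 = (8.7 − 0.0)/2 = 4.35 m; q_1 = 0.65 × 0.44 × 4.35 = 1.244 m³/s
w_2 = (11.2 − 0.0)/2 = 5.6 m; q_2 = 0.75 × 1.54 × 5.6 = 6.468 m³/s
w_3 = (15.7 − 8.7)/2 = 3.5 m; q_3 = 0.85 × 1.75 × 3.5 = 5.206 m³/s
w_4 = (19.2 − 11.2)/2 = 4 m; q_4 = 0.78 × 1.49 × 4 = 4.649 m³/s
w_5 = (26.2 − 15.7)/2 = 5.25 m; q_5 = 0.76 × 1.22 × 5.25 = 4.868 m³/s
w_6 = (26.2 − 19.2)/2 = 3.5 m; q_6 = 0.33 × 0.46 × 3.5 = 0.5313 m³/s
Q = Σ qᵢ = 22.97 m³/s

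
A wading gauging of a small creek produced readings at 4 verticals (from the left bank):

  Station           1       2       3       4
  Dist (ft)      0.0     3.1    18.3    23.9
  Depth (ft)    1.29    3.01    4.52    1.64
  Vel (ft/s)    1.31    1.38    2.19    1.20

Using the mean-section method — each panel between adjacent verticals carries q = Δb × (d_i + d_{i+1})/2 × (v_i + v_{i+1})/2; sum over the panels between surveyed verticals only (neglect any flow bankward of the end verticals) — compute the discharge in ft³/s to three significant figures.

Panel 1-2: Δb = 3.1 ft, d̄ = (1.29+3.01)/2 = 2.15, v̄ = (1.31+1.38)/2 = 1.345 → q = 3.1×2.15×1.345 = 8.964 ft³/s
Panel 2-3: Δb = 15.2 ft, d̄ = (3.01+4.52)/2 = 3.765, v̄ = (1.38+2.19)/2 = 1.785 → q = 15.2×3.765×1.785 = 102.2 ft³/s
Panel 3-4: Δb = 5.6 ft, d̄ = (4.52+1.64)/2 = 3.08, v̄ = (2.19+1.20)/2 = 1.695 → q = 5.6×3.08×1.695 = 29.24 ft³/s
Q = Σ q = 140.4 ft³/s

140 ft³/s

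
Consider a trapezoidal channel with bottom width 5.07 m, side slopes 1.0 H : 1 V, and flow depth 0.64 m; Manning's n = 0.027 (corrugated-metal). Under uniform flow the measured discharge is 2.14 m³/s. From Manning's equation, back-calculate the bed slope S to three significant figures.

A = (b + z·y)·y = (5.07 + 1.0×0.64)×0.64 = 3.654 m²
P = b + 2y√(1+z²) = 5.07 + 2×0.64×√(1+1.0²) = 6.880 m
R = A/P = 3.654/6.880 = 0.5311 m
S = (Q·n / (1·A·R^(2/3)))² = (2.14×0.027 / (1×3.654×0.6559))² = 0.0005812

0.000581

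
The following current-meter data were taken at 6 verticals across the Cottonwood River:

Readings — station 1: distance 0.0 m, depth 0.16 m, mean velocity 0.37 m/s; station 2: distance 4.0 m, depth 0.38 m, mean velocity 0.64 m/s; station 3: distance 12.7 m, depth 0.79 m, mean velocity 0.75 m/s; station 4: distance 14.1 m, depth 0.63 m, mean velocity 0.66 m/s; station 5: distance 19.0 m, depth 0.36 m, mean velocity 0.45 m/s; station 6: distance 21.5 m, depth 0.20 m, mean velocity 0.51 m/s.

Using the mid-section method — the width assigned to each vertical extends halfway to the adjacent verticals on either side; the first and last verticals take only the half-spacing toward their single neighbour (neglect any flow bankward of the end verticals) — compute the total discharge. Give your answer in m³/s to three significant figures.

6.69 m³/s

w_1 = (4.0 − 0.0)/2 = 2 m; q_1 = 0.37 × 0.16 × 2 = 0.1184 m³/s
w_2 = (12.7 − 0.0)/2 = 6.35 m; q_2 = 0.64 × 0.38 × 6.35 = 1.544 m³/s
w_3 = (14.1 − 4.0)/2 = 5.05 m; q_3 = 0.75 × 0.79 × 5.05 = 2.992 m³/s
w_4 = (19.0 − 12.7)/2 = 3.15 m; q_4 = 0.66 × 0.63 × 3.15 = 1.310 m³/s
w_5 = (21.5 − 14.1)/2 = 3.7 m; q_5 = 0.45 × 0.36 × 3.7 = 0.5994 m³/s
w_6 = (21.5 − 19.0)/2 = 1.25 m; q_6 = 0.51 × 0.20 × 1.25 = 0.1275 m³/s
Q = Σ qᵢ = 6.692 m³/s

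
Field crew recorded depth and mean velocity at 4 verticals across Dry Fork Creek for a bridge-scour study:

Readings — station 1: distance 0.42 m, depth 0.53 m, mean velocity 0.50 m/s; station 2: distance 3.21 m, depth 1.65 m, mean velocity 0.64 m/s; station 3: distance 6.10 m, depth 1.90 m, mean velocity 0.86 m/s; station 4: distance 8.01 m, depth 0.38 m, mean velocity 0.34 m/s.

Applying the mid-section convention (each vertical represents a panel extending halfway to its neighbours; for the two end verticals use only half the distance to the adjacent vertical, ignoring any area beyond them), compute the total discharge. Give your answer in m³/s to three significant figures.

w_1 = (3.21 − 0.42)/2 = 1.395 m; q_1 = 0.50 × 0.53 × 1.395 = 0.3697 m³/s
w_2 = (6.10 − 0.42)/2 = 2.84 m; q_2 = 0.64 × 1.65 × 2.84 = 2.999 m³/s
w_3 = (8.01 − 3.21)/2 = 2.4 m; q_3 = 0.86 × 1.90 × 2.4 = 3.922 m³/s
w_4 = (8.01 − 6.10)/2 = 0.955 m; q_4 = 0.34 × 0.38 × 0.955 = 0.1234 m³/s
Q = Σ qᵢ = 7.414 m³/s

7.41 m³/s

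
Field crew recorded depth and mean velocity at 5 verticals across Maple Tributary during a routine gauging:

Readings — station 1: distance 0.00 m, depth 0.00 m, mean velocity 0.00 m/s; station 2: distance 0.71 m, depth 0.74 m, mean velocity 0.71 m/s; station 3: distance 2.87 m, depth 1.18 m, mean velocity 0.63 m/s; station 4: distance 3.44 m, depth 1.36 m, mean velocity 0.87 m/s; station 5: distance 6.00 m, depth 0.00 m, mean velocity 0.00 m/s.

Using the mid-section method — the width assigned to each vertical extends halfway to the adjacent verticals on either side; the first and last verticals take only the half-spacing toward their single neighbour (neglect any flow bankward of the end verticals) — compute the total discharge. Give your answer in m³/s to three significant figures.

w_2 = (2.87 − 0.00)/2 = 1.435 m; q_2 = 0.71 × 0.74 × 1.435 = 0.7539 m³/s
w_3 = (3.44 − 0.71)/2 = 1.365 m; q_3 = 0.63 × 1.18 × 1.365 = 1.015 m³/s
w_4 = (6.00 − 2.87)/2 = 1.565 m; q_4 = 0.87 × 1.36 × 1.565 = 1.852 m³/s
Stations 1, 5 contribute zero (depth or velocity is 0).
Q = Σ qᵢ = 3.620 m³/s

3.62 m³/s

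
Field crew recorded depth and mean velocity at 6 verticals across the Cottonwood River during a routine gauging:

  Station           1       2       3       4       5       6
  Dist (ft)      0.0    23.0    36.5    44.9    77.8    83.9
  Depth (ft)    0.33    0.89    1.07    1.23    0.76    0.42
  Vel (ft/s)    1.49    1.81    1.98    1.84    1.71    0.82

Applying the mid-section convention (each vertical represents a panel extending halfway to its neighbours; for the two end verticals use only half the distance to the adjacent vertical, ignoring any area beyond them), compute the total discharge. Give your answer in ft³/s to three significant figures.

131 ft³/s

w_1 = (23.0 − 0.0)/2 = 11.5 ft; q_1 = 1.49 × 0.33 × 11.5 = 5.655 ft³/s
w_2 = (36.5 − 0.0)/2 = 18.25 ft; q_2 = 1.81 × 0.89 × 18.25 = 29.40 ft³/s
w_3 = (44.9 − 23.0)/2 = 10.95 ft; q_3 = 1.98 × 1.07 × 10.95 = 23.20 ft³/s
w_4 = (77.8 − 36.5)/2 = 20.65 ft; q_4 = 1.84 × 1.23 × 20.65 = 46.74 ft³/s
w_5 = (83.9 − 44.9)/2 = 19.5 ft; q_5 = 1.71 × 0.76 × 19.5 = 25.34 ft³/s
w_6 = (83.9 − 77.8)/2 = 3.05 ft; q_6 = 0.82 × 0.42 × 3.05 = 1.050 ft³/s
Q = Σ qᵢ = 131.4 ft³/s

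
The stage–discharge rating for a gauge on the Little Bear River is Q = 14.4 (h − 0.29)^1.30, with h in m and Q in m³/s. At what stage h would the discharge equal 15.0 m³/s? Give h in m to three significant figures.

1.32 m

h − h₀ = (Q/C)^(1/b) = (15.0/14.4)^(1/1.30) = 1.032 m
h = 0.29 + 1.032 = 1.322 m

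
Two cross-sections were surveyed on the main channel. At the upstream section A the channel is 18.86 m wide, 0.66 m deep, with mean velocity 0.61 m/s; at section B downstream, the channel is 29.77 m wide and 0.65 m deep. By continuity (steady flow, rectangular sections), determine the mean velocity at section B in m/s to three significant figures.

Q = A₁V₁ = (18.86×0.66) × 0.61 = 7.593 m³/s
A₂ = 29.77 × 0.65 = 19.35 m²
V₂ = Q/A₂ = 7.593/19.35 = 0.3924 m/s

0.392 m/s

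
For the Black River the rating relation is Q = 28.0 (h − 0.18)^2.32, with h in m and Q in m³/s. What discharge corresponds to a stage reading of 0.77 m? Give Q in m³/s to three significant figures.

8.23 m³/s

Q = 28.0 × (0.77 − 0.18)^2.32 = 28.0 × 0.59^2.32 = 8.233 m³/s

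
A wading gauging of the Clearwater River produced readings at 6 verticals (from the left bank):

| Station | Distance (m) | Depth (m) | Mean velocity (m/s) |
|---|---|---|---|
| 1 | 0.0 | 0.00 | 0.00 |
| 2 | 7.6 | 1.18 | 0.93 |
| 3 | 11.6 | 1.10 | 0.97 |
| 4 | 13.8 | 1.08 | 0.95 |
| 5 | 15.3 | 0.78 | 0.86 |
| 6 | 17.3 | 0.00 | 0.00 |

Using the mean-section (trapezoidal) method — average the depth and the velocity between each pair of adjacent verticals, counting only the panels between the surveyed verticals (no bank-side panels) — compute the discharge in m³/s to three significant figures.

10.3 m³/s

Panel 1-2: Δb = 7.6 m, d̄ = (0.00+1.18)/2 = 0.59, v̄ = (0.00+0.93)/2 = 0.465 → q = 7.6×0.59×0.465 = 2.085 m³/s
Panel 2-3: Δb = 4 m, d̄ = (1.18+1.10)/2 = 1.14, v̄ = (0.93+0.97)/2 = 0.95 → q = 4×1.14×0.95 = 4.332 m³/s
Panel 3-4: Δb = 2.2 m, d̄ = (1.10+1.08)/2 = 1.09, v̄ = (0.97+0.95)/2 = 0.96 → q = 2.2×1.09×0.96 = 2.302 m³/s
Panel 4-5: Δb = 1.5 m, d̄ = (1.08+0.78)/2 = 0.93, v̄ = (0.95+0.86)/2 = 0.905 → q = 1.5×0.93×0.905 = 1.262 m³/s
Panel 5-6: Δb = 2 m, d̄ = (0.78+0.00)/2 = 0.39, v̄ = (0.86+0.00)/2 = 0.43 → q = 2×0.39×0.43 = 0.3354 m³/s
Q = Σ q = 10.32 m³/s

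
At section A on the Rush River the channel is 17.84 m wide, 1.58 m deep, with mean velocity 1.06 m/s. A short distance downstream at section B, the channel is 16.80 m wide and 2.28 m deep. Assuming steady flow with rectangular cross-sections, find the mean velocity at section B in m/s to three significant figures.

Q = A₁V₁ = (17.84×1.58) × 1.06 = 29.88 m³/s
A₂ = 16.80 × 2.28 = 38.30 m²
V₂ = Q/A₂ = 29.88/38.30 = 0.7800 m/s

0.780 m/s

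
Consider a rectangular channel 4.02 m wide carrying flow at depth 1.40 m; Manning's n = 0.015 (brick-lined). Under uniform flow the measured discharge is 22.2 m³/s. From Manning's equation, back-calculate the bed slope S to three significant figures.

0.00452

A = b·y = 4.02 × 1.40 = 5.628 m²
P = b + 2y = 4.02 + 2×1.40 = 6.820 m
R = A/P = 5.628/6.820 = 0.8252 m
S = (Q·n / (1·A·R^(2/3)))² = (22.2×0.015 / (1×5.628×0.8798))² = 0.004523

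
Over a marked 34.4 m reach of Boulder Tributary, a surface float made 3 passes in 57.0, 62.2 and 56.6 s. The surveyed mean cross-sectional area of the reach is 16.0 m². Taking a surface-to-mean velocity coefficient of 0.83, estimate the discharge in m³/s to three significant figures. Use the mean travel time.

7.80 m³/s

t̄ = (57.0 + 62.2 + 56.6) / 3 = 58.6 s
v_surface = L / t̄ = 34.4 / 58.6 = 0.5870 m/s
v_mean = 0.83 × 0.5870 = 0.4872 m/s
Q = A × v_mean = 16.0 × 0.4872 = 7.796 m³/s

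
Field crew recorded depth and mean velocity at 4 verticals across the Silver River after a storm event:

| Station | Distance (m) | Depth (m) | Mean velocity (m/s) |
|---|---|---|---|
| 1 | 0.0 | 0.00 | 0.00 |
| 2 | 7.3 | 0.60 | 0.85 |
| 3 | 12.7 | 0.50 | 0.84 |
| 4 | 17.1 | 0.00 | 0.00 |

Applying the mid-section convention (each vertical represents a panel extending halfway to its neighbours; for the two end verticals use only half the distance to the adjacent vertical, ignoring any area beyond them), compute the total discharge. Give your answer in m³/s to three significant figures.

w_2 = (12.7 − 0.0)/2 = 6.35 m; q_2 = 0.85 × 0.60 × 6.35 = 3.239 m³/s
w_3 = (17.1 − 7.3)/2 = 4.9 m; q_3 = 0.84 × 0.50 × 4.9 = 2.058 m³/s
Stations 1, 4 contribute zero (depth or velocity is 0).
Q = Σ qᵢ = 5.297 m³/s

5.30 m³/s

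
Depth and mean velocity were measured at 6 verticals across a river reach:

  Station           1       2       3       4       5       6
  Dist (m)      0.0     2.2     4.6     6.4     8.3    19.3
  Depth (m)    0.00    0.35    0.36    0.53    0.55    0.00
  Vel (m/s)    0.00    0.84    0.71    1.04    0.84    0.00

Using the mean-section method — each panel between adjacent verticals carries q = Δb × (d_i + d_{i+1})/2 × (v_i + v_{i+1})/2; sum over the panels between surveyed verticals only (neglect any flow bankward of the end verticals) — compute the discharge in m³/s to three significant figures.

3.76 m³/s

Panel 1-2: Δb = 2.2 m, d̄ = (0.00+0.35)/2 = 0.175, v̄ = (0.00+0.84)/2 = 0.42 → q = 2.2×0.175×0.42 = 0.1617 m³/s
Panel 2-3: Δb = 2.4 m, d̄ = (0.35+0.36)/2 = 0.355, v̄ = (0.84+0.71)/2 = 0.775 → q = 2.4×0.355×0.775 = 0.6603 m³/s
Panel 3-4: Δb = 1.8 m, d̄ = (0.36+0.53)/2 = 0.445, v̄ = (0.71+1.04)/2 = 0.875 → q = 1.8×0.445×0.875 = 0.7009 m³/s
Panel 4-5: Δb = 1.9 m, d̄ = (0.53+0.55)/2 = 0.54, v̄ = (1.04+0.84)/2 = 0.94 → q = 1.9×0.54×0.94 = 0.9644 m³/s
Panel 5-6: Δb = 11 m, d̄ = (0.55+0.00)/2 = 0.275, v̄ = (0.84+0.00)/2 = 0.42 → q = 11×0.275×0.42 = 1.271 m³/s
Q = Σ q = 3.758 m³/s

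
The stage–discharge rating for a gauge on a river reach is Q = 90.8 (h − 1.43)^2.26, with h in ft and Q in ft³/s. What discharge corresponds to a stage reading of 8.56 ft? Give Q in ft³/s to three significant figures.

7690 ft³/s

Q = 90.8 × (8.56 − 1.43)^2.26 = 90.8 × 7.13^2.26 = 7693 ft³/s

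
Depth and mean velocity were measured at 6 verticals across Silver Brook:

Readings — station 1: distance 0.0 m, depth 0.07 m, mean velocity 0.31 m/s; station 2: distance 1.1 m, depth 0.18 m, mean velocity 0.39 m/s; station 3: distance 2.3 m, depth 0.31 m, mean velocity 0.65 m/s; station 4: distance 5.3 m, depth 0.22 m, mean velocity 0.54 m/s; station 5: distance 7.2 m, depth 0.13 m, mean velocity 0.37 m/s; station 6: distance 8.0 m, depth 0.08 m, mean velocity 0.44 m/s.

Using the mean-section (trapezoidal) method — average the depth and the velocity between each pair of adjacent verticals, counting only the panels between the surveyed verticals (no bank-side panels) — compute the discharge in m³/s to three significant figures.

0.859 m³/s

Panel 1-2: Δb = 1.1 m, d̄ = (0.07+0.18)/2 = 0.125, v̄ = (0.31+0.39)/2 = 0.35 → q = 1.1×0.125×0.35 = 0.04813 m³/s
Panel 2-3: Δb = 1.2 m, d̄ = (0.18+0.31)/2 = 0.245, v̄ = (0.39+0.65)/2 = 0.52 → q = 1.2×0.245×0.52 = 0.1529 m³/s
Panel 3-4: Δb = 3 m, d̄ = (0.31+0.22)/2 = 0.265, v̄ = (0.65+0.54)/2 = 0.595 → q = 3×0.265×0.595 = 0.4730 m³/s
Panel 4-5: Δb = 1.9 m, d̄ = (0.22+0.13)/2 = 0.175, v̄ = (0.54+0.37)/2 = 0.455 → q = 1.9×0.175×0.455 = 0.1513 m³/s
Panel 5-6: Δb = 0.8 m, d̄ = (0.13+0.08)/2 = 0.105, v̄ = (0.37+0.44)/2 = 0.405 → q = 0.8×0.105×0.405 = 0.03402 m³/s
Q = Σ q = 0.8593 m³/s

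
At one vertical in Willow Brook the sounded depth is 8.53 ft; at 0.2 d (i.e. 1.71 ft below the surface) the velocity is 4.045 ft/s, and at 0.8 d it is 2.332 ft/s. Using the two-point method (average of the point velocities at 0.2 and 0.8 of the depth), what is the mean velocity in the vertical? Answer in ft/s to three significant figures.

v̄ = (4.045 + 2.332) / 2 = 3.189 ft/s

3.19 ft/s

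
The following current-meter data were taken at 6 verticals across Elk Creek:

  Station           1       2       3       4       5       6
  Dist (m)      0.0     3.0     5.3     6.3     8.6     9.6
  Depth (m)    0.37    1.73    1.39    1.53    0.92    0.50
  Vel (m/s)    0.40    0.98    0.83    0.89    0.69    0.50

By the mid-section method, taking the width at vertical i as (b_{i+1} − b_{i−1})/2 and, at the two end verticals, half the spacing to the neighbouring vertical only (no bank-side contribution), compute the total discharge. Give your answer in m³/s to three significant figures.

10.0 m³/s

w_1 = (3.0 − 0.0)/2 = 1.5 m; q_1 = 0.40 × 0.37 × 1.5 = 0.2220 m³/s
w_2 = (5.3 − 0.0)/2 = 2.65 m; q_2 = 0.98 × 1.73 × 2.65 = 4.493 m³/s
w_3 = (6.3 − 3.0)/2 = 1.65 m; q_3 = 0.83 × 1.39 × 1.65 = 1.904 m³/s
w_4 = (8.6 − 5.3)/2 = 1.65 m; q_4 = 0.89 × 1.53 × 1.65 = 2.247 m³/s
w_5 = (9.6 − 6.3)/2 = 1.65 m; q_5 = 0.69 × 0.92 × 1.65 = 1.047 m³/s
w_6 = (9.6 − 8.6)/2 = 0.5 m; q_6 = 0.50 × 0.50 × 0.5 = 0.1250 m³/s
Q = Σ qᵢ = 10.04 m³/s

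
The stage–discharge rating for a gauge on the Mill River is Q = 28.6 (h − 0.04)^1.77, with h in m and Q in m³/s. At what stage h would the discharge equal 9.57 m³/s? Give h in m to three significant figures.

0.579 m

h − h₀ = (Q/C)^(1/b) = (9.57/28.6)^(1/1.77) = 0.5387 m
h = 0.04 + 0.5387 = 0.5787 m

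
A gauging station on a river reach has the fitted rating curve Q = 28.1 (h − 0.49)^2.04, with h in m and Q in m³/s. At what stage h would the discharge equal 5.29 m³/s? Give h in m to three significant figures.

0.931 m

h − h₀ = (Q/C)^(1/b) = (5.29/28.1)^(1/2.04) = 0.4410 m
h = 0.49 + 0.4410 = 0.9310 m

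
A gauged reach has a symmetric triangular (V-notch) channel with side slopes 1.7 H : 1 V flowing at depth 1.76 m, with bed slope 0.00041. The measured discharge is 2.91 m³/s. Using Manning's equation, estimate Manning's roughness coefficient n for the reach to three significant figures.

A = z·y² = 1.7×1.76² = 5.266 m²
P = 2y√(1+z²) = 2×1.76×√(1+1.7²) = 6.943 m
R = A/P = 5.266/6.943 = 0.7585 m
n = (1/Q)·A·R^(2/3)·S^(1/2) = (1/2.91) × 5.266 × 0.8317 × 0.02025 = 0.03048

0.0305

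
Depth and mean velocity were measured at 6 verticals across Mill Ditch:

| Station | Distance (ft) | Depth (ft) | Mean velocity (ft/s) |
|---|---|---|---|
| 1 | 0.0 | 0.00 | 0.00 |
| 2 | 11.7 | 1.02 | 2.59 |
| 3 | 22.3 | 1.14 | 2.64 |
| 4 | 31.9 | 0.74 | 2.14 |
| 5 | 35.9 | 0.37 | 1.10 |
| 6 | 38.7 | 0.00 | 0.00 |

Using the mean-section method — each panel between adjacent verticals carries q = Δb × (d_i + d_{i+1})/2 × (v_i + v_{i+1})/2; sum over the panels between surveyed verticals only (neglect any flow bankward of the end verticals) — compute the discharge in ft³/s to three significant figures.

63.1 ft³/s

Panel 1-2: Δb = 11.7 ft, d̄ = (0.00+1.02)/2 = 0.51, v̄ = (0.00+2.59)/2 = 1.295 → q = 11.7×0.51×1.295 = 7.727 ft³/s
Panel 2-3: Δb = 10.6 ft, d̄ = (1.02+1.14)/2 = 1.08, v̄ = (2.59+2.64)/2 = 2.615 → q = 10.6×1.08×2.615 = 29.94 ft³/s
Panel 3-4: Δb = 9.6 ft, d̄ = (1.14+0.74)/2 = 0.94, v̄ = (2.64+2.14)/2 = 2.39 → q = 9.6×0.94×2.39 = 21.57 ft³/s
Panel 4-5: Δb = 4 ft, d̄ = (0.74+0.37)/2 = 0.555, v̄ = (2.14+1.10)/2 = 1.62 → q = 4×0.555×1.62 = 3.596 ft³/s
Panel 5-6: Δb = 2.8 ft, d̄ = (0.37+0.00)/2 = 0.185, v̄ = (1.10+0.00)/2 = 0.55 → q = 2.8×0.185×0.55 = 0.2849 ft³/s
Q = Σ q = 63.11 ft³/s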